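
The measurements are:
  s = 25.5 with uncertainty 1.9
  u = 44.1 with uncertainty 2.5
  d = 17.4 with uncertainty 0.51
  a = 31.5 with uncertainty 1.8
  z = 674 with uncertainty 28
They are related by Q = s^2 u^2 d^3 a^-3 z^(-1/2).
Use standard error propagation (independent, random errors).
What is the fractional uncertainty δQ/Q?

0.269

Relative error in a monomial: (δQ/Q)² = Σ (nᵢ · δxᵢ/xᵢ)².
  (2·δs/s)² = (2×0.0745)² = 0.0222;  (2·δu/u)² = (2×0.0567)² = 0.0129;  (3·δd/d)² = (3×0.0293)² = 0.00773;  (-3·δa/a)² = (-3×0.0571)² = 0.0294;  (−½·δz/z)² = (-0.5×0.0415)² = 0.000431
δQ/Q = √(0.0726) = 0.269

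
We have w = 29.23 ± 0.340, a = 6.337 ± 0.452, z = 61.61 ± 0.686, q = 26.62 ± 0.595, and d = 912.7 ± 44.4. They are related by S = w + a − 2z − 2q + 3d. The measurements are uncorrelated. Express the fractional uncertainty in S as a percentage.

Sums and differences: (δS)² = Σ (cᵢ δxᵢ)².
  (δw)² = 0.116;  (δa)² = 0.204;  (2·δz)² = 1.88;  (2·δq)² = 1.42;  (3·δd)² = 17700
δS = √(17700) = 133
S = 2597, so δS/S = 133/2597 = 0.0513.

5.13%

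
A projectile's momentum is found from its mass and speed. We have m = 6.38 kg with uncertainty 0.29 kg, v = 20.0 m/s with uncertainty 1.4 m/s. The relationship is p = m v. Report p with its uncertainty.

128 ± 10.6 kg·m/s

Each factor contributes (exponent × relative error)² to (δp/p)²:
  (1·δm/m)² = (1×0.0455)² = 0.00207;  (1·δv/v)² = (1×0.0700)² = 0.00490
δp/p = √(0.00697) = 0.0835
p = 128 kg·m/s, so δp = 0.0835 × 128 = 10.6 kg·m/s.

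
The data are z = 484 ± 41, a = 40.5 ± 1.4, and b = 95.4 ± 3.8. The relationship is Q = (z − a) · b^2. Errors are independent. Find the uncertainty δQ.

Let u = z − a = 444. δu = √(δz² + δa²) = √(1680 + 1.96) = 41.0, so δu/u = 0.0925.
Q is then a monomial in u, b:
δQ/Q = √((δu/u)² + (2·δb/b)²) = √(0.00856 + 0.00635) = 0.122
Q = 4.04e+06, so δQ = 0.122 × 4.04e+06 = 4.93e+05.

4.93e+05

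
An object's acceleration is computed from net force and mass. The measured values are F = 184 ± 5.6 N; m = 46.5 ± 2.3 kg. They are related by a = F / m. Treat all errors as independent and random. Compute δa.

For a monomial a ∝ F, m^-1, fractional errors add in quadrature:
  (1·δF/F)² = (1×0.0304)² = 0.000926;  (-1·δm/m)² = (-1×0.0495)² = 0.00245
δa/a = √(0.00337) = 0.0581
a = 3.96 m/s^2, so δa = 0.0581 × 3.96 = 0.230 m/s^2.

0.230 m/s^2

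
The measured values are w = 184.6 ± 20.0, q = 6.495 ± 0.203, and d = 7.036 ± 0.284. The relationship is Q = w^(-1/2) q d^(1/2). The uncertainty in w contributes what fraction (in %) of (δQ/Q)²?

67.9%

(δQ/Q)² = (−½·δw/w)² + (1·δq/q)² + (½·δd/d)²
  w term: (-0.5×0.108)² = 0.00293
  q term: (1×0.0313)² = 0.000977
  d term: (0.5×0.0404)² = 0.000407
Total = 0.00432. Share from w = 0.00293/0.00432 = 0.679.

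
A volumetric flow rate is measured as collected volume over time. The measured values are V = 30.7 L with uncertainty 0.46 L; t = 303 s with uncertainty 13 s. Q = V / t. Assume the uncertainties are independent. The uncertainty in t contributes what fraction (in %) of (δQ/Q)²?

(δQ/Q)² = (1·δV/V)² + (-1·δt/t)²
  V term: (1×0.0150)² = 0.000225
  t term: (-1×0.0429)² = 0.00184
Total = 0.00207. Share from t = 0.00184/0.00207 = 0.891.

89.1%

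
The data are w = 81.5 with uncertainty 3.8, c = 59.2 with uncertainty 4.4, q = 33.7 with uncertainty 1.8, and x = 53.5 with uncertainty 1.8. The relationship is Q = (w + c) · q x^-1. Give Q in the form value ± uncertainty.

Let u = w + c = 141. δu = √(δw² + δc²) = √(14.4 + 19.4) = 5.81, so δu/u = 0.0413.
Q is then a monomial in u, q, x:
δQ/Q = √((δu/u)² + (1·δq/q)² + (-1·δx/x)²) = √(0.00171 + 0.00285 + 0.00113) = 0.0754
Q = 88.6, so δQ = 0.0754 × 88.6 = 6.69.

88.6 ± 6.69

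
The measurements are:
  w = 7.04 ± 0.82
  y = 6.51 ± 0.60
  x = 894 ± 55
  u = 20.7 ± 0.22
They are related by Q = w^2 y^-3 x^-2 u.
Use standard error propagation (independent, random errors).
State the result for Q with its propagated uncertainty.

(4.65 ± 1.78) × 10^-6

Relative error in a monomial: (δQ/Q)² = Σ (nᵢ · δxᵢ/xᵢ)².
  (2·δw/w)² = (2×0.116)² = 0.0543;  (-3·δy/y)² = (-3×0.0922)² = 0.0765;  (-2·δx/x)² = (-2×0.0615)² = 0.0151;  (1·δu/u)² = (1×0.0106)² = 0.000113
δQ/Q = √(0.146) = 0.382
Q = 4.65e-06, so δQ = 0.382 × 4.65e-06 = 1.78e-06.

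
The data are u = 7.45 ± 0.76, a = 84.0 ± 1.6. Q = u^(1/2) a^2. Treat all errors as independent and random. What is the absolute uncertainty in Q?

1230

Products/powers → add relative errors in quadrature, weighted by exponent:
  (½·δu/u)² = (0.5×0.102)² = 0.00260;  (2·δa/a)² = (2×0.0190)² = 0.00145
δQ/Q = √(0.00405) = 0.0637
Q = 19300, so δQ = 0.0637 × 19300 = 1230.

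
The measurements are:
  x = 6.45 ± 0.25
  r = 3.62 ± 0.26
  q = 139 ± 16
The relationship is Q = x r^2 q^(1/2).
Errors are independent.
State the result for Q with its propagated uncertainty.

Relative error in a monomial: (δQ/Q)² = Σ (nᵢ · δxᵢ/xᵢ)².
  (1·δx/x)² = (1×0.0388)² = 0.00150;  (2·δr/r)² = (2×0.0718)² = 0.0206;  (½·δq/q)² = (0.5×0.115)² = 0.00331
δQ/Q = √(0.0254) = 0.160
Q = 997, so δQ = 0.160 × 997 = 159.

997 ± 159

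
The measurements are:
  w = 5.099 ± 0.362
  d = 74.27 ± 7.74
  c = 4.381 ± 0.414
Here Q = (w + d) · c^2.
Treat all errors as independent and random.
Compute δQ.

Let u = w + d = 79.37. δu = √(δw² + δd²) = √(0.131 + 59.9) = 7.75, so δu/u = 0.0976.
Q is then a monomial in u, c:
δQ/Q = √((δu/u)² + (2·δc/c)²) = √(0.00953 + 0.0357) = 0.213
Q = 1523, so δQ = 0.213 × 1523 = 324.

324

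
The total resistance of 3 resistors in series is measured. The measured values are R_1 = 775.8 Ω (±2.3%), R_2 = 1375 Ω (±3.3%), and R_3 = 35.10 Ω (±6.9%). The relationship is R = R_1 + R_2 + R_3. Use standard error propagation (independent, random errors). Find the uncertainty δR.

48.8 Ω

R is a linear combination, so absolute uncertainties add in quadrature:
  (δR_1)² = 318;  (δR_2)² = 2060;  (δR_3)² = 5.87
δR = √(2380) = 48.8 Ω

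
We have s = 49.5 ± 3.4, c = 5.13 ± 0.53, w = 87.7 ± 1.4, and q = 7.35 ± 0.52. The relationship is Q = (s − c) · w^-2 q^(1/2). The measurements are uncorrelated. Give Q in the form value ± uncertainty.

Let u = s − c = 44.4. δu = √(δs² + δc²) = √(11.6 + 0.281) = 3.44, so δu/u = 0.0776.
Q is then a monomial in u, w, q:
δQ/Q = √((δu/u)² + (-2·δw/w)² + (½·δq/q)²) = √(0.00601 + 0.00102 + 0.00125) = 0.0910
Q = 0.0156, so δQ = 0.0910 × 0.0156 = 0.00142.

0.0156 ± 0.00142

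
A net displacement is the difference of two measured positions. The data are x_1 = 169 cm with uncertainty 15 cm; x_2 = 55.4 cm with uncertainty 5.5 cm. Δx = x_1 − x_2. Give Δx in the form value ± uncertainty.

Δx is a linear combination, so absolute uncertainties add in quadrature:
  (δx_1)² = 225;  (δx_2)² = 30.2
δΔx = √(255) = 16.0 cm
Δx = 114 cm.

114 ± 16.0 cm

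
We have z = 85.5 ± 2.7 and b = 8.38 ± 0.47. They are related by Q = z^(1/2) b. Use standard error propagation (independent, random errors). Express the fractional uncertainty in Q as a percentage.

Since Q is a product/quotient, work with relative uncertainties:
  (½·δz/z)² = (0.5×0.0316)² = 0.000249;  (1·δb/b)² = (1×0.0561)² = 0.00315
δQ/Q = √(0.00339) = 0.0583

5.83%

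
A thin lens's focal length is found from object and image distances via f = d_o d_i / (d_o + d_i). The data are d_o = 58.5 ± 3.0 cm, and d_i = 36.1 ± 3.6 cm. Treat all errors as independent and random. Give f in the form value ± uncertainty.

∂f/∂d_o = (d_i/(d_o+d_i))² = 0.146;  ∂f/∂d_i = (d_o/(d_o+d_i))² = 0.382
δf = √((∂f/∂d_o · δd_o)² + (∂f/∂d_i · δd_i)²) = √(0.191 + 1.90) = 1.44 cm
f = 22.3 cm.

22.3 ± 1.44 cm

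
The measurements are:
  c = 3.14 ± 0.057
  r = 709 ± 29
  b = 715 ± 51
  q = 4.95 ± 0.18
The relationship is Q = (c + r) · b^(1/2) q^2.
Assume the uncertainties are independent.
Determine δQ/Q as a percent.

Let u = c + r = 712. δu = √(δc² + δr²) = √(0.00325 + 841) = 29.0, so δu/u = 0.0407.
Q is then a monomial in u, b, q:
δQ/Q = √((δu/u)² + (½·δb/b)² + (2·δq/q)²) = √(0.00166 + 0.00127 + 0.00529) = 0.0907

9.07%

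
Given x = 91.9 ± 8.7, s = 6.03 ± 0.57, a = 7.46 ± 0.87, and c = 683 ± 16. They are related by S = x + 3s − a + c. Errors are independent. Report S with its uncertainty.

For a sum/difference, combine absolute errors in quadrature:
  (δx)² = 75.7;  (3·δs)² = 2.92;  (δa)² = 0.757;  (δc)² = 256
δS = √(335) = 18.3
S = 786.

786 ± 18.3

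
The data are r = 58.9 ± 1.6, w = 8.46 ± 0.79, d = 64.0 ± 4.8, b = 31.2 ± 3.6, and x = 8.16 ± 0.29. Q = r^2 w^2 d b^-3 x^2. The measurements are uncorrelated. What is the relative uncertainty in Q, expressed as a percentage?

Products/powers → add relative errors in quadrature, weighted by exponent:
  (2·δr/r)² = (2×0.0272)² = 0.00295;  (2·δw/w)² = (2×0.0934)² = 0.0349;  (1·δd/d)² = (1×0.0750)² = 0.00562;  (-3·δb/b)² = (-3×0.115)² = 0.120;  (2·δx/x)² = (2×0.0355)² = 0.00505
δQ/Q = √(0.168) = 0.410

41.0%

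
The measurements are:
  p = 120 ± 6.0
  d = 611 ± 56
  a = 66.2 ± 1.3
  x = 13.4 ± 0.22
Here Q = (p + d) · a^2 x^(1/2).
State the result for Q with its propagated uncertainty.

(1.17 ± 0.102) × 10^7

Let u = p + d = 731. δu = √(δp² + δd²) = √(36.0 + 3140) = 56.3, so δu/u = 0.0770.
Q is then a monomial in u, a, x:
δQ/Q = √((δu/u)² + (2·δa/a)² + (½·δx/x)²) = √(0.00594 + 0.00154 + 6.74e-05) = 0.0869
Q = 1.17e+07, so δQ = 0.0869 × 1.17e+07 = 1.02e+06.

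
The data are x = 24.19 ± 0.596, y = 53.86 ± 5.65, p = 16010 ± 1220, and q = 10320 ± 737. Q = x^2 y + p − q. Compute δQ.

3920

Let w = x^2·y = 31520. δw/w = √((2·δx/x)² + (1·δy/y)²) = √(0.00243 + 0.0110) = 0.116, so δw = 3650.
Q = w + p − q: δQ = √(δw² + δp² + δq²) = √(1.33e+07 + 1.49e+06 + 5.43e+05) = 3920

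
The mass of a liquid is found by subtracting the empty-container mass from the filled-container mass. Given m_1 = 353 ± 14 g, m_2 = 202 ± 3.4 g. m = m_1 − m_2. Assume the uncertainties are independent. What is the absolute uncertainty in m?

14.4 g

Each term contributes (cᵢ δxᵢ)² to (δm)²:
  (δm_1)² = 196;  (δm_2)² = 11.6
δm = √(208) = 14.4 g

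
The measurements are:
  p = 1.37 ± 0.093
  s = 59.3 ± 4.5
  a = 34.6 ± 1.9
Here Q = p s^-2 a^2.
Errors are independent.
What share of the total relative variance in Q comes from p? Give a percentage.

(δQ/Q)² = (1·δp/p)² + (-2·δs/s)² + (2·δa/a)²
  p term: (1×0.0679)² = 0.00461
  s term: (-2×0.0759)² = 0.0230
  a term: (2×0.0549)² = 0.0121
Total = 0.0397. Share from p = 0.00461/0.0397 = 0.116.

11.6%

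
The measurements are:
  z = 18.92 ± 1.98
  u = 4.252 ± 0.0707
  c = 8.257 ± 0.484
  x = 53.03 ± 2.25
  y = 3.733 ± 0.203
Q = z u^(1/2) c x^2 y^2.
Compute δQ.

Products/powers → add relative errors in quadrature, weighted by exponent:
  (1·δz/z)² = (1×0.105)² = 0.0110;  (½·δu/u)² = (0.5×0.0166)² = 6.91e-05;  (1·δc/c)² = (1×0.0586)² = 0.00344;  (2·δx/x)² = (2×0.0424)² = 0.00720;  (2·δy/y)² = (2×0.0544)² = 0.0118
δQ/Q = √(0.0335) = 0.183
Q = 1.262e+07, so δQ = 0.183 × 1.262e+07 = 2.31e+06.

2.31e+06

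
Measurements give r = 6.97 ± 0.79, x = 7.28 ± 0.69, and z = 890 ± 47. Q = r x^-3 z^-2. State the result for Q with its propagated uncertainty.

(2.28 ± 0.738) × 10^-8

Products/powers → add relative errors in quadrature, weighted by exponent:
  (1·δr/r)² = (1×0.113)² = 0.0128;  (-3·δx/x)² = (-3×0.0948)² = 0.0808;  (-2·δz/z)² = (-2×0.0528)² = 0.0112
δQ/Q = √(0.105) = 0.324
Q = 2.28e-08, so δQ = 0.324 × 2.28e-08 = 7.38e-09.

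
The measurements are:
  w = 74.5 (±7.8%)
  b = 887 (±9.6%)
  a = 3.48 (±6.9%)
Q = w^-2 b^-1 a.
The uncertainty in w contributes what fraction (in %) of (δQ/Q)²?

(δQ/Q)² = (-2·δw/w)² + (-1·δb/b)² + (1·δa/a)²
  w term: (-2×0.0780)² = 0.0243
  b term: (-1×0.0960)² = 0.00922
  a term: (1×0.0690)² = 0.00476
Total = 0.0383. Share from w = 0.0243/0.0383 = 0.635.

63.5%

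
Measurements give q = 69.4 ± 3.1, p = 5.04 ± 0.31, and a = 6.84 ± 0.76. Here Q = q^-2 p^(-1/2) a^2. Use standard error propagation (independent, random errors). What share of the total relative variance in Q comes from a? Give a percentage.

(δQ/Q)² = (-2·δq/q)² + (−½·δp/p)² + (2·δa/a)²
  q term: (-2×0.0447)² = 0.00798
  p term: (-0.5×0.0615)² = 0.000946
  a term: (2×0.111)² = 0.0494
Total = 0.0583. Share from a = 0.0494/0.0583 = 0.847.

84.7%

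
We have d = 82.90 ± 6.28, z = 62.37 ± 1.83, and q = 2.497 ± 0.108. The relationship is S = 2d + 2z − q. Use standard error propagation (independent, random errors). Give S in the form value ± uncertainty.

288.0 ± 13.1

For a sum/difference, combine absolute errors in quadrature:
  (2·δd)² = 158;  (2·δz)² = 13.4;  (δq)² = 0.0117
δS = √(171) = 13.1
S = 288.0.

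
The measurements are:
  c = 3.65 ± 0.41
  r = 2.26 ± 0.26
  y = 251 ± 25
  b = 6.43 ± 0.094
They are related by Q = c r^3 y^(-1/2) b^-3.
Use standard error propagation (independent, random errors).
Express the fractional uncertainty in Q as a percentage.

Q is a product of powers, so relative uncertainties combine in quadrature:
  (1·δc/c)² = (1×0.112)² = 0.0126;  (3·δr/r)² = (3×0.115)² = 0.119;  (−½·δy/y)² = (-0.5×0.0996)² = 0.00248;  (-3·δb/b)² = (-3×0.0146)² = 0.00192
δQ/Q = √(0.136) = 0.369

36.9%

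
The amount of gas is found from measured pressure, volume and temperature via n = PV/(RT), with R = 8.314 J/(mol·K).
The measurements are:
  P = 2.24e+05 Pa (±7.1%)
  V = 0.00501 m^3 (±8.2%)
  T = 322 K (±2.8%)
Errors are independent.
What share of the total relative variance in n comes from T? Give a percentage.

(δn/n)² = (1·δP/P)² + (1·δV/V)² + (-1·δT/T)²
  P term: (1×0.0710)² = 0.00504
  V term: (1×0.0820)² = 0.00672
  T term: (-1×0.0280)² = 0.000784
Total = 0.0125. Share from T = 0.000784/0.0125 = 0.0625.

6.25%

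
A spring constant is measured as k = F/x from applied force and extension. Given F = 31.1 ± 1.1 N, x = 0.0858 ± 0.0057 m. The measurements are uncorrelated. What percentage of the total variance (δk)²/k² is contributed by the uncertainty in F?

(δk/k)² = (1·δF/F)² + (-1·δx/x)²
  F term: (1×0.0354)² = 0.00125
  x term: (-1×0.0664)² = 0.00441
Total = 0.00566. Share from F = 0.00125/0.00566 = 0.221.

22.1%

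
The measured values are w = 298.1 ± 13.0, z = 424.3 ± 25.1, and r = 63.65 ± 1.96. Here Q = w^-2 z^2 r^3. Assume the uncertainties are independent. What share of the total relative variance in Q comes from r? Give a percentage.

(δQ/Q)² = (-2·δw/w)² + (2·δz/z)² + (3·δr/r)²
  w term: (-2×0.0436)² = 0.00761
  z term: (2×0.0592)² = 0.0140
  r term: (3×0.0308)² = 0.00853
Total = 0.0301. Share from r = 0.00853/0.0301 = 0.283.

28.3%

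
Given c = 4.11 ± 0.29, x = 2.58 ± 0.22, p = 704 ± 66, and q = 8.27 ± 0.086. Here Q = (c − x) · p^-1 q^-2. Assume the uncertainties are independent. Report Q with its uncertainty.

Let u = c − x = 1.53. δu = √(δc² + δx²) = √(0.0841 + 0.0484) = 0.364, so δu/u = 0.238.
Q is then a monomial in u, p, q:
δQ/Q = √((δu/u)² + (-1·δp/p)² + (-2·δq/q)²) = √(0.0566 + 0.00879 + 0.000433) = 0.257
Q = 3.18e-05, so δQ = 0.257 × 3.18e-05 = 8.15e-06.

(3.18 ± 0.815) × 10^-5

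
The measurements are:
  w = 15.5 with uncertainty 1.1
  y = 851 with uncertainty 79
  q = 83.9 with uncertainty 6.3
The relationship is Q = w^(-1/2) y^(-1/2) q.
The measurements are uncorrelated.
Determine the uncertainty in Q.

0.0695

Each factor contributes (exponent × relative error)² to (δQ/Q)²:
  (−½·δw/w)² = (-0.5×0.0710)² = 0.00126;  (−½·δy/y)² = (-0.5×0.0928)² = 0.00215;  (1·δq/q)² = (1×0.0751)² = 0.00564
δQ/Q = √(0.00905) = 0.0951
Q = 0.731, so δQ = 0.0951 × 0.731 = 0.0695.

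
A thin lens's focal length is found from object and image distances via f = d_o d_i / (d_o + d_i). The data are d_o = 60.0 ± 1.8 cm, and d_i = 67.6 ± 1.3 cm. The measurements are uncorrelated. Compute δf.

0.581 cm

∂f/∂d_o = (d_i/(d_o+d_i))² = 0.281;  ∂f/∂d_i = (d_o/(d_o+d_i))² = 0.221
δf = √((∂f/∂d_o · δd_o)² + (∂f/∂d_i · δd_i)²) = √(0.255 + 0.0826) = 0.581 cm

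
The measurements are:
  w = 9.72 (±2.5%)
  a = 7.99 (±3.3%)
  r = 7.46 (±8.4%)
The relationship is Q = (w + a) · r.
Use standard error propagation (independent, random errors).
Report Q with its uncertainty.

132 ± 11.4

Let u = w + a = 17.7. δu = √(δw² + δa²) = √(0.0590 + 0.0695) = 0.359, so δu/u = 0.0202.
Q is then a monomial in u, r:
δQ/Q = √((δu/u)² + (1·δr/r)²) = √(0.000410 + 0.00706) = 0.0864
Q = 132, so δQ = 0.0864 × 132 = 11.4.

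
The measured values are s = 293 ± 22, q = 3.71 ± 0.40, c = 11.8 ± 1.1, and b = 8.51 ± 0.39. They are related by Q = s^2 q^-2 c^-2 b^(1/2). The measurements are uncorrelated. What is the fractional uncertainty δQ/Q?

Q is a product of powers, so relative uncertainties combine in quadrature:
  (2·δs/s)² = (2×0.0751)² = 0.0226;  (-2·δq/q)² = (-2×0.108)² = 0.0465;  (-2·δc/c)² = (-2×0.0932)² = 0.0348;  (½·δb/b)² = (0.5×0.0458)² = 0.000525
δQ/Q = √(0.104) = 0.323

0.323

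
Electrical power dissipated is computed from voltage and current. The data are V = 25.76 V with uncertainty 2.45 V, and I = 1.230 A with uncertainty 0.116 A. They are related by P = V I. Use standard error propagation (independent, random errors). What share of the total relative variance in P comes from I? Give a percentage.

49.6%

(δP/P)² = (1·δV/V)² + (1·δI/I)²
  V term: (1×0.0951)² = 0.00905
  I term: (1×0.0943)² = 0.00889
Total = 0.0179. Share from I = 0.00889/0.0179 = 0.496.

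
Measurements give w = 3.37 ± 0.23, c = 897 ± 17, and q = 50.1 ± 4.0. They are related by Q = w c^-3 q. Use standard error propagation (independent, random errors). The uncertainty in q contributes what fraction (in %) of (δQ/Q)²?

(δQ/Q)² = (1·δw/w)² + (-3·δc/c)² + (1·δq/q)²
  w term: (1×0.0682)² = 0.00466
  c term: (-3×0.0190)² = 0.00323
  q term: (1×0.0798)² = 0.00637
Total = 0.0143. Share from q = 0.00637/0.0143 = 0.447.

44.7%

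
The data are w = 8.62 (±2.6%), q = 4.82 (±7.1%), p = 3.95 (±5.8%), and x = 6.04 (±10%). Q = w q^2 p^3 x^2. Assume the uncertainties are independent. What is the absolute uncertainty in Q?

Q is a product of powers, so relative uncertainties combine in quadrature:
  (1·δw/w)² = (1×0.0260)² = 0.000676;  (2·δq/q)² = (2×0.0710)² = 0.0202;  (3·δp/p)² = (3×0.0580)² = 0.0303;  (2·δx/x)² = (2×0.100)² = 0.0400
δQ/Q = √(0.0911) = 0.302
Q = 4.5e+05, so δQ = 0.302 × 4.5e+05 = 1.36e+05.

1.36e+05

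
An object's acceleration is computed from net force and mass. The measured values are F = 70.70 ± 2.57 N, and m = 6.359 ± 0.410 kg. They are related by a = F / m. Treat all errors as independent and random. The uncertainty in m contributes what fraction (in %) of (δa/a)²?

75.9%

(δa/a)² = (1·δF/F)² + (-1·δm/m)²
  F term: (1×0.0364)² = 0.00132
  m term: (-1×0.0645)² = 0.00416
Total = 0.00548. Share from m = 0.00416/0.00548 = 0.759.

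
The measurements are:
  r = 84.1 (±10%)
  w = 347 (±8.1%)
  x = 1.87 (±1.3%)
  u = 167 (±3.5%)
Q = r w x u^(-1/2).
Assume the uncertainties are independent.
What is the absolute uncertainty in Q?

Products/powers → add relative errors in quadrature, weighted by exponent:
  (1·δr/r)² = (1×0.100)² = 0.0100;  (1·δw/w)² = (1×0.0810)² = 0.00656;  (1·δx/x)² = (1×0.0130)² = 0.000169;  (−½·δu/u)² = (-0.5×0.0350)² = 0.000306
δQ/Q = √(0.0170) = 0.131
Q = 4220, so δQ = 0.131 × 4220 = 551.

551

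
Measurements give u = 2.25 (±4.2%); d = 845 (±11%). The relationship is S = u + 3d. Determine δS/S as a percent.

11.0%

For a sum/difference, combine absolute errors in quadrature:
  (δu)² = 0.00893;  (3·δd)² = 77800
δS = √(77800) = 279
S = 2540, so δS/S = 279/2540 = 0.110.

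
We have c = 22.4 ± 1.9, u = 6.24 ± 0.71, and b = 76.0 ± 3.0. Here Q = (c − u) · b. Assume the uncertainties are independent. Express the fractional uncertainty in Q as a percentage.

13.2%

Let w = c − u = 16.2. δw = √(δc² + δu²) = √(3.61 + 0.504) = 2.03, so δw/w = 0.126.
Q is then a monomial in w, b:
δQ/Q = √((δw/w)² + (1·δb/b)²) = √(0.0158 + 0.00156) = 0.132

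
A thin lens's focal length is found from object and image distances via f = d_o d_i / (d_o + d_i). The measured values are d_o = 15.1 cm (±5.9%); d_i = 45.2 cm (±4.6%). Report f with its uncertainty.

∂f/∂d_o = (d_i/(d_o+d_i))² = 0.562;  ∂f/∂d_i = (d_o/(d_o+d_i))² = 0.0627
δf = √((∂f/∂d_o · δd_o)² + (∂f/∂d_i · δd_i)²) = √(0.251 + 0.0170) = 0.517 cm
f = 11.3 cm.

11.3 ± 0.517 cm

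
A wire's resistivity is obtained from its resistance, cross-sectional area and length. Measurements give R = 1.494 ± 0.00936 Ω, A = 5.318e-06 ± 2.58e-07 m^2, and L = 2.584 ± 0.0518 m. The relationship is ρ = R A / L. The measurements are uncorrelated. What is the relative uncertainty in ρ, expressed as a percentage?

Products/powers → add relative errors in quadrature, weighted by exponent:
  (1·δR/R)² = (1×0.00627)² = 3.93e-05;  (1·δA/A)² = (1×0.0485)² = 0.00235;  (-1·δL/L)² = (-1×0.0200)² = 0.000402
δρ/ρ = √(0.00279) = 0.0529

5.29%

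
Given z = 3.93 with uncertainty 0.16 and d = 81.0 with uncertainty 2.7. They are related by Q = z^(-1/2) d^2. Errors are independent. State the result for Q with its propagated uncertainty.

3310 ± 231

Since Q is a product/quotient, work with relative uncertainties:
  (−½·δz/z)² = (-0.5×0.0407)² = 0.000414;  (2·δd/d)² = (2×0.0333)² = 0.00444
δQ/Q = √(0.00486) = 0.0697
Q = 3310, so δQ = 0.0697 × 3310 = 231.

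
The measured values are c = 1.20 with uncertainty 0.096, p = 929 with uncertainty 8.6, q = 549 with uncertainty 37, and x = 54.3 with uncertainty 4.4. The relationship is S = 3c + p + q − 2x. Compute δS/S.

Sums and differences: (δS)² = Σ (cᵢ δxᵢ)².
  (3·δc)² = 0.0829;  (δp)² = 74.0;  (δq)² = 1370;  (2·δx)² = 77.4
δS = √(1520) = 39.0
S = 1370, so δS/S = 39.0/1370 = 0.0284.

0.0284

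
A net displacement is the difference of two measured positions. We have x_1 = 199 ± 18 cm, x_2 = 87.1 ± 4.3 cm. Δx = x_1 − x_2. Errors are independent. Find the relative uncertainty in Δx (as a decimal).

Each term contributes (cᵢ δxᵢ)² to (δΔx)²:
  (δx_1)² = 324;  (δx_2)² = 18.5
δΔx = √(342) = 18.5 cm
Δx = 112 cm, so δΔx/Δx = 18.5/112 = 0.165.

0.165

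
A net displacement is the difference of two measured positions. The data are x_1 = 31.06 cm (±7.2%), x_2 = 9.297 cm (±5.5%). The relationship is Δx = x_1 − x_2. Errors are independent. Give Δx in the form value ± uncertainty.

For a sum/difference, combine absolute errors in quadrature:
  (δx_1)² = 5.00;  (δx_2)² = 0.261
δΔx = √(5.26) = 2.29 cm
Δx = 21.76 cm.

21.76 ± 2.29 cm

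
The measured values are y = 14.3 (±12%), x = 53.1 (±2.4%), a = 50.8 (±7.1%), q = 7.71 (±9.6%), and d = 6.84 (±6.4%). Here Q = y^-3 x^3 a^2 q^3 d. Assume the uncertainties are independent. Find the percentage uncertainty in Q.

For a monomial Q ∝ y^-3, x^3, a^2, q^3, d, fractional errors add in quadrature:
  (-3·δy/y)² = (-3×0.120)² = 0.130;  (3·δx/x)² = (3×0.0240)² = 0.00518;  (2·δa/a)² = (2×0.0710)² = 0.0202;  (3·δq/q)² = (3×0.0960)² = 0.0829;  (1·δd/d)² = (1×0.0640)² = 0.00410
δQ/Q = √(0.242) = 0.492

49.2%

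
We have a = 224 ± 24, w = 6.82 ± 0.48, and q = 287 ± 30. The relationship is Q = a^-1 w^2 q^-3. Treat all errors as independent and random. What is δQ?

Since Q is a product/quotient, work with relative uncertainties:
  (-1·δa/a)² = (-1×0.107)² = 0.0115;  (2·δw/w)² = (2×0.0704)² = 0.0198;  (-3·δq/q)² = (-3×0.105)² = 0.0983
δQ/Q = √(0.130) = 0.360
Q = 8.78e-09, so δQ = 0.360 × 8.78e-09 = 3.16e-09.

3.16e-09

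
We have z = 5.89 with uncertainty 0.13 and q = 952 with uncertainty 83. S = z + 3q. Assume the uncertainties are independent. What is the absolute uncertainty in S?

Sums and differences: (δS)² = Σ (cᵢ δxᵢ)².
  (δz)² = 0.0169;  (3·δq)² = 62000
δS = √(62000) = 249

249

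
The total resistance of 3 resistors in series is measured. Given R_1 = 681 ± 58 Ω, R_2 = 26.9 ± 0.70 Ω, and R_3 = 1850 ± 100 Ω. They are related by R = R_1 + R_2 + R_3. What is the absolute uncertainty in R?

116 Ω

Absolute uncertainties add in quadrature for a linear combination:
  (δR_1)² = 3360;  (δR_2)² = 0.490;  (δR_3)² = 10000
δR = √(13400) = 116 Ω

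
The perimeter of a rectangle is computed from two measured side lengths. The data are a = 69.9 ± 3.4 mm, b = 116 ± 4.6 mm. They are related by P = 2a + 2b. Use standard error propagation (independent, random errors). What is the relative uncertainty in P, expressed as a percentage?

3.08%

For a sum/difference, combine absolute errors in quadrature:
  (2·δa)² = 46.2;  (2·δb)² = 84.6
δP = √(131) = 11.4 mm
P = 372 mm, so δP/P = 11.4/372 = 0.0308.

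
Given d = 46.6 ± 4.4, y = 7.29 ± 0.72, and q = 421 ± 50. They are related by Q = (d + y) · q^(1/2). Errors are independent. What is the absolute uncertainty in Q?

113

Let u = d + y = 53.9. δu = √(δd² + δy²) = √(19.4 + 0.518) = 4.46, so δu/u = 0.0827.
Q is then a monomial in u, q:
δQ/Q = √((δu/u)² + (½·δq/q)²) = √(0.00684 + 0.00353) = 0.102
Q = 1110, so δQ = 0.102 × 1110 = 113.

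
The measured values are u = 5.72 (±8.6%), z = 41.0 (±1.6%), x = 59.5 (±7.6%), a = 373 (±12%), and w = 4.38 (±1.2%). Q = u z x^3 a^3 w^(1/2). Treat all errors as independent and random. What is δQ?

Relative error in a monomial: (δQ/Q)² = Σ (nᵢ · δxᵢ/xᵢ)².
  (1·δu/u)² = (1×0.0860)² = 0.00740;  (1·δz/z)² = (1×0.0160)² = 0.000256;  (3·δx/x)² = (3×0.0760)² = 0.0520;  (3·δa/a)² = (3×0.120)² = 0.130;  (½·δw/w)² = (0.5×0.0120)² = 3.6e-05
δQ/Q = √(0.189) = 0.435
Q = 5.37e+15, so δQ = 0.435 × 5.37e+15 = 2.33e+15.

2.33e+15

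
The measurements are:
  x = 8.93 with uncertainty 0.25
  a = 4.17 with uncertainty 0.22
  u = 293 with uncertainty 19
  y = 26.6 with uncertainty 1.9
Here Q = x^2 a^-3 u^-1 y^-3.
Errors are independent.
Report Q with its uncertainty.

(1.99 ± 0.558) × 10^-7

Products/powers → add relative errors in quadrature, weighted by exponent:
  (2·δx/x)² = (2×0.0280)² = 0.00313;  (-3·δa/a)² = (-3×0.0528)² = 0.0251;  (-1·δu/u)² = (-1×0.0648)² = 0.00421;  (-3·δy/y)² = (-3×0.0714)² = 0.0459
δQ/Q = √(0.0783) = 0.280
Q = 1.99e-07, so δQ = 0.280 × 1.99e-07 = 5.58e-08.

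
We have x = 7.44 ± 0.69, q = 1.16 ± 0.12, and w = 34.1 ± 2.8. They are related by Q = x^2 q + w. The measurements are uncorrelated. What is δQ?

Let p = x^2·q = 64.2. δp/p = √((2·δx/x)² + (1·δq/q)²) = √(0.0344 + 0.0107) = 0.212, so δp = 13.6.
Q = p + w: δQ = √(δp² + δw²) = √(186 + 7.84) = 13.9

13.9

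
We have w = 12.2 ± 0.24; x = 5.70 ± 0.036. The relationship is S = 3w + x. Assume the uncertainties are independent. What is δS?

0.721

S is a linear combination, so absolute uncertainties add in quadrature:
  (3·δw)² = 0.518;  (δx)² = 0.00130
δS = √(0.520) = 0.721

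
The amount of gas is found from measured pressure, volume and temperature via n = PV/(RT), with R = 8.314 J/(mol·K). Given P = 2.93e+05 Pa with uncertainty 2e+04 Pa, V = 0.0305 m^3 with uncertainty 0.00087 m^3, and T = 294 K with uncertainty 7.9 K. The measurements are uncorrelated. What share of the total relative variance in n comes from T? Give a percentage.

11.7%

(δn/n)² = (1·δP/P)² + (1·δV/V)² + (-1·δT/T)²
  P term: (1×0.0683)² = 0.00466
  V term: (1×0.0285)² = 0.000814
  T term: (-1×0.0269)² = 0.000722
Total = 0.00620. Share from T = 0.000722/0.00620 = 0.117.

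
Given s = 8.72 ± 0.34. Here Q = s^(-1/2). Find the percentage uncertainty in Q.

Q ∝ s^(-1/2), so δQ/Q = |−½| · δs/s = 0.5 × 0.0390 = 0.0195.

1.95%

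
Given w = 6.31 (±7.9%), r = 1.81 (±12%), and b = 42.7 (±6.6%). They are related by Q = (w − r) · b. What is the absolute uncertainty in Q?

Let u = w − r = 4.50. δu = √(δw² + δr²) = √(0.248 + 0.0472) = 0.544, so δu/u = 0.121.
Q is then a monomial in u, b:
δQ/Q = √((δu/u)² + (1·δb/b)²) = √(0.0146 + 0.00436) = 0.138
Q = 192, so δQ = 0.138 × 192 = 26.5.

26.5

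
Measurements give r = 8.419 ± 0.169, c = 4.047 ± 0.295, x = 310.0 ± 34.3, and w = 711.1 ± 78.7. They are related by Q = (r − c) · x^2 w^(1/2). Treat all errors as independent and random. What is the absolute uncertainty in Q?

2.7e+06

Let u = r − c = 4.372. δu = √(δr² + δc²) = √(0.0286 + 0.0870) = 0.340, so δu/u = 0.0778.
Q is then a monomial in u, x, w:
δQ/Q = √((δu/u)² + (2·δx/x)² + (½·δw/w)²) = √(0.00605 + 0.0490 + 0.00306) = 0.241
Q = 1.12e+07, so δQ = 0.241 × 1.12e+07 = 2.7e+06.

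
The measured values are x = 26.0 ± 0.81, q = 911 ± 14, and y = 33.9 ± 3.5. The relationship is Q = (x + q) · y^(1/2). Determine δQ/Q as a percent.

5.37%

Let u = x + q = 937. δu = √(δx² + δq²) = √(0.656 + 196) = 14.0, so δu/u = 0.0150.
Q is then a monomial in u, y:
δQ/Q = √((δu/u)² + (½·δy/y)²) = √(0.000224 + 0.00266) = 0.0537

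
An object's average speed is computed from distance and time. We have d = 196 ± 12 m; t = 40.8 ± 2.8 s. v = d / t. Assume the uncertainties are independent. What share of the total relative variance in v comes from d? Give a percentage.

(δv/v)² = (1·δd/d)² + (-1·δt/t)²
  d term: (1×0.0612)² = 0.00375
  t term: (-1×0.0686)² = 0.00471
Total = 0.00846. Share from d = 0.00375/0.00846 = 0.443.

44.3%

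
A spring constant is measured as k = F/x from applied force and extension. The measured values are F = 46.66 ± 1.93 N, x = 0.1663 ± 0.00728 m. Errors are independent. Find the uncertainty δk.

Relative error in a monomial: (δk/k)² = Σ (nᵢ · δxᵢ/xᵢ)².
  (1·δF/F)² = (1×0.0414)² = 0.00171;  (-1·δx/x)² = (-1×0.0438)² = 0.00192
δk/k = √(0.00363) = 0.0602
k = 280.6 N/m, so δk = 0.0602 × 280.6 = 16.9 N/m.

16.9 N/m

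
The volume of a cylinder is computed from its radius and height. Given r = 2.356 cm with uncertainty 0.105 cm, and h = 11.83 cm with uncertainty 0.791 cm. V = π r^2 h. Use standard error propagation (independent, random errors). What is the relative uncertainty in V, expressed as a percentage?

For a monomial V ∝ r^2, h, fractional errors add in quadrature:
  (2·δr/r)² = (2×0.0446)² = 0.00794;  (1·δh/h)² = (1×0.0669)² = 0.00447
δV/V = √(0.0124) = 0.111

11.1%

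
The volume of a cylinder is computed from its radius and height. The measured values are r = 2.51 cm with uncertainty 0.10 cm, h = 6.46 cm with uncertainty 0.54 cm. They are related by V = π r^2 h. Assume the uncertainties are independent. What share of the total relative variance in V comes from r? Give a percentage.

47.6%

(δV/V)² = (2·δr/r)² + (1·δh/h)²
  r term: (2×0.0398)² = 0.00635
  h term: (1×0.0836)² = 0.00699
Total = 0.0133. Share from r = 0.00635/0.0133 = 0.476.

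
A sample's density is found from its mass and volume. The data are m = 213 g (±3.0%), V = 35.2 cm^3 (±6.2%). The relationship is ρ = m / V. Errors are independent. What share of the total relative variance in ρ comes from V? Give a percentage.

(δρ/ρ)² = (1·δm/m)² + (-1·δV/V)²
  m term: (1×0.0300)² = 0.000900
  V term: (-1×0.0620)² = 0.00384
Total = 0.00474. Share from V = 0.00384/0.00474 = 0.810.

81.0%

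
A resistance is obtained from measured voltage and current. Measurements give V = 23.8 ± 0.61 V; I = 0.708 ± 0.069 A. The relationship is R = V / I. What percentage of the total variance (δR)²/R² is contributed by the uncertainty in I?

(δR/R)² = (1·δV/V)² + (-1·δI/I)²
  V term: (1×0.0256)² = 0.000657
  I term: (-1×0.0975)² = 0.00950
Total = 0.0102. Share from I = 0.00950/0.0102 = 0.935.

93.5%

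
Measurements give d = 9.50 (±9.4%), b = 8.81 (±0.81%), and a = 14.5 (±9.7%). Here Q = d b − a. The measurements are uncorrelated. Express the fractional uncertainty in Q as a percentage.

11.6%

Let p = d·b = 83.7. δp/p = √((1·δd/d)² + (1·δb/b)²) = √(0.00884 + 6.56e-05) = 0.0943, so δp = 7.90.
Q = p − a: δQ = √(δp² + δa²) = √(62.4 + 1.98) = 8.02
Q = 69.2, so δQ/Q = 8.02/69.2 = 0.116.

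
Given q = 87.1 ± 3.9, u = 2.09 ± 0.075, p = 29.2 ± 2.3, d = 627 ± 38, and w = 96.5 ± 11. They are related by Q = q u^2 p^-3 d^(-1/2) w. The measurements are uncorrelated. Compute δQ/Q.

Q is a product of powers, so relative uncertainties combine in quadrature:
  (1·δq/q)² = (1×0.0448)² = 0.00200;  (2·δu/u)² = (2×0.0359)² = 0.00515;  (-3·δp/p)² = (-3×0.0788)² = 0.0558;  (−½·δd/d)² = (-0.5×0.0606)² = 0.000918;  (1·δw/w)² = (1×0.114)² = 0.0130
δQ/Q = √(0.0769) = 0.277

0.277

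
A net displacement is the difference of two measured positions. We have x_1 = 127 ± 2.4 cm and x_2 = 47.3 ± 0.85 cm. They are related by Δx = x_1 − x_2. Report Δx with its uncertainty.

79.7 ± 2.55 cm

For a sum/difference, combine absolute errors in quadrature:
  (δx_1)² = 5.76;  (δx_2)² = 0.722
δΔx = √(6.48) = 2.55 cm
Δx = 79.7 cm.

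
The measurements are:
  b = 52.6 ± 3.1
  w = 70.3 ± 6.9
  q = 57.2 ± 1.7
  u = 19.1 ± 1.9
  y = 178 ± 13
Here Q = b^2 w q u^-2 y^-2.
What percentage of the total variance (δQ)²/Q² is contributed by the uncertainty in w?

(δQ/Q)² = (2·δb/b)² + (1·δw/w)² + (1·δq/q)² + (-2·δu/u)² + (-2·δy/y)²
  b term: (2×0.0589)² = 0.0139
  w term: (1×0.0982)² = 0.00963
  q term: (1×0.0297)² = 0.000883
  u term: (-2×0.0995)² = 0.0396
  y term: (-2×0.0730)² = 0.0213
Total = 0.0853. Share from w = 0.00963/0.0853 = 0.113.

11.3%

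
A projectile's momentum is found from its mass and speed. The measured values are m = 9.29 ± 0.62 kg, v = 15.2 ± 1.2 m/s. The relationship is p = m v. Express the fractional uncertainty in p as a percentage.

10.3%

Since p is a product/quotient, work with relative uncertainties:
  (1·δm/m)² = (1×0.0667)² = 0.00445;  (1·δv/v)² = (1×0.0789)² = 0.00623
δp/p = √(0.0107) = 0.103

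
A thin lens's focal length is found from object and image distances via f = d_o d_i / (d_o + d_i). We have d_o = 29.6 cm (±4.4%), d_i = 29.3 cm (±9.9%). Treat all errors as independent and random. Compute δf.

∂f/∂d_o = (d_i/(d_o+d_i))² = 0.247;  ∂f/∂d_i = (d_o/(d_o+d_i))² = 0.253
δf = √((∂f/∂d_o · δd_o)² + (∂f/∂d_i · δd_i)²) = √(0.104 + 0.537) = 0.800 cm

0.800 cm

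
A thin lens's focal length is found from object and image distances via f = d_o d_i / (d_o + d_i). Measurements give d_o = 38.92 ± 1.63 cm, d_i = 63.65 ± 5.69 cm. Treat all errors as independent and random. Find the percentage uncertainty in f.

4.27%

∂f/∂d_o = (d_i/(d_o+d_i))² = 0.385;  ∂f/∂d_i = (d_o/(d_o+d_i))² = 0.144
δf = √((∂f/∂d_o · δd_o)² + (∂f/∂d_i · δd_i)²) = √(0.394 + 0.671) = 1.03 cm
f = 24.15 cm, so δf/f = 1.03/24.15 = 0.0427.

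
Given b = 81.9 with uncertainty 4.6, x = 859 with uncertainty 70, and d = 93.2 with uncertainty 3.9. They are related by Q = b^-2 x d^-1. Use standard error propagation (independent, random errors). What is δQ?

Each factor contributes (exponent × relative error)² to (δQ/Q)²:
  (-2·δb/b)² = (-2×0.0562)² = 0.0126;  (1·δx/x)² = (1×0.0815)² = 0.00664;  (-1·δd/d)² = (-1×0.0418)² = 0.00175
δQ/Q = √(0.0210) = 0.145
Q = 0.00137, so δQ = 0.145 × 0.00137 = 0.000199.

0.000199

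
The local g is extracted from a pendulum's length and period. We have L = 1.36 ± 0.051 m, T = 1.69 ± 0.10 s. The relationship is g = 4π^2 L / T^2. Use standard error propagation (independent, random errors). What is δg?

Products/powers → add relative errors in quadrature, weighted by exponent:
  (1·δL/L)² = (1×0.0375)² = 0.00141;  (-2·δT/T)² = (-2×0.0592)² = 0.0140
δg/g = √(0.0154) = 0.124
g = 18.8 m/s^2, so δg = 0.124 × 18.8 = 2.33 m/s^2.

2.33 m/s^2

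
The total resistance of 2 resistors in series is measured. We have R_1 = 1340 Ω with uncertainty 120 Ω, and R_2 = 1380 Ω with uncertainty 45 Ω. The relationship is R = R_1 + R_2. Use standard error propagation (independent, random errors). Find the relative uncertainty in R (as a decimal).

0.0471

Each term contributes (cᵢ δxᵢ)² to (δR)²:
  (δR_1)² = 14400;  (δR_2)² = 2020
δR = √(16400) = 128 Ω
R = 2720 Ω, so δR/R = 128/2720 = 0.0471.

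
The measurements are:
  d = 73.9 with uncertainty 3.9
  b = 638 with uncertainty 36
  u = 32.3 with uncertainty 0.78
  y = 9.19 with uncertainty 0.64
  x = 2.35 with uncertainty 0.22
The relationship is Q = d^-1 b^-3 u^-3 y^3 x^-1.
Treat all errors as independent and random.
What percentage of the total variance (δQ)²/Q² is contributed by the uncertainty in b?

(δQ/Q)² = (-1·δd/d)² + (-3·δb/b)² + (-3·δu/u)² + (3·δy/y)² + (-1·δx/x)²
  d term: (-1×0.0528)² = 0.00279
  b term: (-3×0.0564)² = 0.0287
  u term: (-3×0.0241)² = 0.00525
  y term: (3×0.0696)² = 0.0436
  x term: (-1×0.0936)² = 0.00876
Total = 0.0891. Share from b = 0.0287/0.0891 = 0.322.

32.2%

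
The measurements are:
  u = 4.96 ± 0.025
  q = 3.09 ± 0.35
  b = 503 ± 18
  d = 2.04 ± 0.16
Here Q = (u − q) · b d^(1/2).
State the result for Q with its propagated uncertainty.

Let w = u − q = 1.87. δw = √(δu² + δq²) = √(0.000625 + 0.122) = 0.351, so δw/w = 0.188.
Q is then a monomial in w, b, d:
δQ/Q = √((δw/w)² + (1·δb/b)² + (½·δd/d)²) = √(0.0352 + 0.00128 + 0.00154) = 0.195
Q = 1340, so δQ = 0.195 × 1340 = 262.

1340 ± 262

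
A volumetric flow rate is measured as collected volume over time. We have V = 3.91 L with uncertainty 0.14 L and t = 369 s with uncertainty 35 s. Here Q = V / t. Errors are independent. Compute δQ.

Each factor contributes (exponent × relative error)² to (δQ/Q)²:
  (1·δV/V)² = (1×0.0358)² = 0.00128;  (-1·δt/t)² = (-1×0.0949)² = 0.00900
δQ/Q = √(0.0103) = 0.101
Q = 0.0106 L/s, so δQ = 0.101 × 0.0106 = 0.00107 L/s.

0.00107 L/s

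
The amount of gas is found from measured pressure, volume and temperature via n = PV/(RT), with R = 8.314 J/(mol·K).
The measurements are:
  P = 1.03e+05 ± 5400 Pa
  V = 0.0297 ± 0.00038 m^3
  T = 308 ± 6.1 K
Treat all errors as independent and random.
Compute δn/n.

0.0575

Products/powers → add relative errors in quadrature, weighted by exponent:
  (1·δP/P)² = (1×0.0524)² = 0.00275;  (1·δV/V)² = (1×0.0128)² = 0.000164;  (-1·δT/T)² = (-1×0.0198)² = 0.000392
δn/n = √(0.00330) = 0.0575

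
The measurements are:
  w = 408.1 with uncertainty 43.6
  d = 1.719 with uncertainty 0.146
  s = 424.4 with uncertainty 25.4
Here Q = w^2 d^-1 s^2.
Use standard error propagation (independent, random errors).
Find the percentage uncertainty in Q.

25.9%

Products/powers → add relative errors in quadrature, weighted by exponent:
  (2·δw/w)² = (2×0.107)² = 0.0457;  (-1·δd/d)² = (-1×0.0849)² = 0.00721;  (2·δs/s)² = (2×0.0598)² = 0.0143
δQ/Q = √(0.0672) = 0.259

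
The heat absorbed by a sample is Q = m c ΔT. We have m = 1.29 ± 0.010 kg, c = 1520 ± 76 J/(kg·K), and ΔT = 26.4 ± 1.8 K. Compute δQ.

4400 J

Relative error in a monomial: (δQ/Q)² = Σ (nᵢ · δxᵢ/xᵢ)².
  (1·δm/m)² = (1×0.00775)² = 6.01e-05;  (1·δc/c)² = (1×0.0500)² = 0.00250;  (1·δΔT/ΔT)² = (1×0.0682)² = 0.00465
δQ/Q = √(0.00721) = 0.0849
Q = 51800 J, so δQ = 0.0849 × 51800 = 4400 J.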